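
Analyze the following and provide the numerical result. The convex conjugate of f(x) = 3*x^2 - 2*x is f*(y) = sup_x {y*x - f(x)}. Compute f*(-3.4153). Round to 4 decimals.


f*(y) = sup_x {y*x - a*x^2 - b*x} = sup_x {(y-b)*x - a*x^2}
FOC: (y - b) - 2a*x = 0 => x* = (y - b)/(2a)
x* = (-3.4153 + 2)/(2*3) = -0.2359
f*(-3.4153) = (y-b)^2/(4a) = (-3.4153 + 2)^2/(4*3)
= 2.0031/12 = 0.1669


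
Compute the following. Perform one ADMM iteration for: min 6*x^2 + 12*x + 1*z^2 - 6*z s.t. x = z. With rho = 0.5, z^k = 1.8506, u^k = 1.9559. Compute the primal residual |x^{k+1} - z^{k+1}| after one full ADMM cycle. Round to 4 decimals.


ADMM iteration with rho = 0.5, z^k = 1.8506, u^k = 1.9559
Step 1: x-update.
Minimize 6*x^2 + 12*x + (0.5/2)*(x - 1.8506 + 1.9559)^2
FOC: (2*6 + 0.5)*x = -12 + 0.5*(1.8506 - 1.9559)
x^{k+1} = -0.9642
Step 2: z-update.
Minimize 1*z^2 - 6*z + (0.5/2)*(-0.9642 - z + 1.9559)^2
FOC: (2*1 + 0.5)*z = 6 + 0.5*(-0.9642 + 1.9559)
z^{k+1} = 2.5983
Step 3: u-update.
u^{k+1} = 1.9559 - 0.9642 - 2.5983 = -1.6066
Step 4: Primal residual = |-0.9642 - 2.5983| = 3.5625


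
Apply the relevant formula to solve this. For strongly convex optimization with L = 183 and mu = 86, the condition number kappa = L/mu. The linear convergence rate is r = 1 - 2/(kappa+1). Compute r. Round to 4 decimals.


Step 1: Compute the condition number.
kappa = L/mu = 183/86 = 2.1279
Step 2: Compute the convergence rate.
r = 1 - 2/(kappa + 1) = 1 - 2*mu/(L + mu) = (L - mu)/(L + mu) = 97/269 = 0.3606


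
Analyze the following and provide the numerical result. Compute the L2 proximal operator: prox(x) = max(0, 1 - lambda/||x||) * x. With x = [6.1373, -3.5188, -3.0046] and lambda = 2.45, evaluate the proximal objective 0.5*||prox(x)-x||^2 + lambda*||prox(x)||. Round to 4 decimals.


Step 1: Compute ||x||.
||x|| = 7.6861
Step 2: Compute scaling factor.
scale = max(0, 1 - 2.45/7.6861) = 0.6812
Step 3: prox(x) = [4.181, -2.3972, -2.0469]
||prox(x)|| = 5.2361
Step 4: Proximal objective.
0.5*||prox-x||^2 = 3.0013
lambda*||prox|| = 12.8284
Total = 15.8297


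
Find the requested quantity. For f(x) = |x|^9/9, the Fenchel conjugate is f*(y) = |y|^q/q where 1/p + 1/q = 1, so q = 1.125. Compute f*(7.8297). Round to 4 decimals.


The conjugate exponent q satisfies 1/p + 1/q = 1.
p = 9, so q = 9/(9 - 1) = 1.125
|y|^q = 7.8297^1.125 = 10.1266
f*(7.8297) = 10.1266 / 1.125 = 9.0014


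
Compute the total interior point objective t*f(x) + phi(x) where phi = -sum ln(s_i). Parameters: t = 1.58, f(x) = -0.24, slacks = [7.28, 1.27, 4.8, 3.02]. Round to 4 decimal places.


Step 1: Compute log-barrier.
ln values: [1.9851, 0.239, 1.5686, 1.1053]
phi = -(1.9851 + 0.239 + 1.5686 + 1.1053) = -4.898
Step 2: Compute augmented objective.
t*f(x) = 1.58*-0.24 = -0.3792
Total = -0.3792 - 4.898 = -5.2772


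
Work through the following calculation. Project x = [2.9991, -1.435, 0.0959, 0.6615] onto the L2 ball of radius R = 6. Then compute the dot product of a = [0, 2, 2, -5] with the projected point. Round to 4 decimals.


Step 1: Compute ||x|| (intermediates to 6 decimals).
||x|| = sqrt(2.9991^2 + (-1.435)^2 + 0.0959^2 + 0.6615^2) = 3.391254
Step 2: Project.
Since ||x|| <= R, proj = x (no scaling needed).
proj(x) = [2.9991, -1.435, 0.0959, 0.6615]
Step 3: Dot product.
a^T * proj(x) = 0*2.9991 + 2*(-1.435) + 2*0.0959 - 5*0.6615 = -5.9857


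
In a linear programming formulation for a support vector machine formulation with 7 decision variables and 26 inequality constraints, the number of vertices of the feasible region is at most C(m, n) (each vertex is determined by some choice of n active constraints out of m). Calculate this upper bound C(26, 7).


Each vertex corresponds to some choice of n active constraints out of m, so the number of vertices is at most C(m, n) = m! / (n!(m-n)!).
m = 26, n = 7
Numerator: 26 * 25 * 24 * 23 * 22 * 21 * 20
Denominator: 7! = 5040
C(26, 7) = 657800


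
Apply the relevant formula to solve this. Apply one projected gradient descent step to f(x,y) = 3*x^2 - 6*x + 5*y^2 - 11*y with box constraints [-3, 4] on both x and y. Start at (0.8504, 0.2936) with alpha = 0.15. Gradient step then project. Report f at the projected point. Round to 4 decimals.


Step 1: Compute gradient at (0.8504, 0.2936).
grad_x = 2*3*0.8504 - 6 = -0.8976
grad_y = 2*5*0.2936 - 11 = -8.064
Step 2: Gradient step.
x_raw = 0.8504 - 0.15*-0.8976 = 0.985
y_raw = 0.2936 - 0.15*-8.064 = 1.5032
Step 3: Project onto [-3, 4].
x_proj = clip(0.985) = 0.985
y_proj = clip(1.5032) = 1.5032
Step 4: Evaluate f.
f(0.985, 1.5032) = -8.2365


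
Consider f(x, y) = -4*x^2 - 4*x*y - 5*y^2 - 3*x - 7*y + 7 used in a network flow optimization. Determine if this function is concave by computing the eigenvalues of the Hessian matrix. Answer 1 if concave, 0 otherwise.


The Hessian of f(x,y) = -4*x^2 - 4*x*y - 5*y^2 - 3*x - 7*y + 7 is:
H = [[-8, -4], [-4, -10]]
Trace = -8 - 10 = -18
Determinant = -8*-10 - (-4)^2 = 64
Discriminant = (-18)^2 - 4*64 = 68.0
Eigenvalues: lambda_1 = -13.1231, lambda_2 = -4.8769
The function is concave.

1


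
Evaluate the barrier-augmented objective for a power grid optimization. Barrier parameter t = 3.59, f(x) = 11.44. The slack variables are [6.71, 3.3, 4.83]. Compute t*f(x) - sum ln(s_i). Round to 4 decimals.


Step 1: Compute log-barrier.
ln values: [1.9036, 1.1939, 1.5748]
phi = -(1.9036 + 1.1939 + 1.5748) = -4.6724
Step 2: Compute augmented objective.
t*f(x) = 3.59*11.44 = 41.0696
Total = 41.0696 - 4.6724 = 36.3972


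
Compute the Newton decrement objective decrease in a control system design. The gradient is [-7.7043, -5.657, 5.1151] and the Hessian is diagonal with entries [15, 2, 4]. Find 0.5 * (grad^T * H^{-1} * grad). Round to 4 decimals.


Step 1: H is diagonal, so H^(-1) * g = [-0.5136, -2.8285, 1.2788].
Step 2: g^T H^(-1) g = sum_i g_i^2 / H_ii
  = (-7.7043)^2/15 + (-5.657)^2/2 + (5.1151)^2/4
  = 3.9571 + 16.0008 + 6.5411 = 26.499
Step 3: Objective decrease = 0.5 * g^T H^(-1) g = 13.2495


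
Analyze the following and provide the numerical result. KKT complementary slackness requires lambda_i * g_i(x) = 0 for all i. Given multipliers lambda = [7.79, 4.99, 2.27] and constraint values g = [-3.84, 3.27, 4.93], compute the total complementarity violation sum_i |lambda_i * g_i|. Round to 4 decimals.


KKT complementary slackness check:
lambda_1 * g_1 = 7.79 * -3.84 = -29.9136
lambda_2 * g_2 = 4.99 * 3.27 = 16.3173
lambda_3 * g_3 = 2.27 * 4.93 = 11.1911
Total violation = 29.9136 + 16.3173 + 11.1911 = 57.422


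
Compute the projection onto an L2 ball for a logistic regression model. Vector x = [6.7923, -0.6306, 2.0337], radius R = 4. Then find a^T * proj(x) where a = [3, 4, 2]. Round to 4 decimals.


Step 1: Compute ||x|| (intermediates to 6 decimals).
||x|| = sqrt(6.7923^2 + (-0.6306)^2 + 2.0337^2) = 7.118211
Step 2: Project.
Since ||x|| > R, scale = R/||x|| = 4/7.118211 = 0.561939, proj(x) = scale * x
proj(x) = [3.816858, -0.354359, 1.142815]
Step 3: Dot product.
a^T * proj(x) = 3*3.816858 + 4*(-0.354359) + 2*1.142815 = 12.3188


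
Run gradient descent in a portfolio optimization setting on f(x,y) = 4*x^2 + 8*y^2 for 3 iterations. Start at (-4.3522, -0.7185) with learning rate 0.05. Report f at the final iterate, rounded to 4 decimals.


Gradient descent on f(x,y) = 4*x^2 + 8*y^2.
Starting point: (-4.3522, -0.7185), alpha = 0.05
Step 1: grad_x = 2*4*-4.3522 = -34.8176, grad_y = 2*8*-0.7185 = -11.496
  x_1 = -4.3522 - 0.05*-34.8176 = -2.6113
  y_1 = -0.7185 - 0.05*-11.496 = -0.1437
Step 2: grad_x = 2*4*-2.6113 = -20.8906, grad_y = 2*8*-0.1437 = -2.2992
  x_2 = -2.6113 - 0.05*-20.8906 = -1.5668
  y_2 = -0.1437 - 0.05*-2.2992 = -0.0287
Step 3: grad_x = 2*4*-1.5668 = -12.5343, grad_y = 2*8*-0.0287 = -0.4598
  x_3 = -1.5668 - 0.05*-12.5343 = -0.9401
  y_3 = -0.0287 - 0.05*-0.4598 = -0.0057
f(-0.9401, -0.0057) = 4*(-0.9401)^2 + 8*(-0.0057)^2 = 3.5352


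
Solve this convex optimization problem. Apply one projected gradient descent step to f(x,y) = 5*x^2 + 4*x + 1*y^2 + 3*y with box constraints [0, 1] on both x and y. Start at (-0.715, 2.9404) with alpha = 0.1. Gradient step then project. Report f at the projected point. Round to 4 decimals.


Step 1: Compute gradient at (-0.715, 2.9404).
grad_x = 2*5*-0.715 + 4 = -3.15
grad_y = 2*1*2.9404 + 3 = 8.8808
Step 2: Gradient step.
x_raw = -0.715 - 0.1*-3.15 = -0.4
y_raw = 2.9404 - 0.1*8.8808 = 2.0523
Step 3: Project onto [0, 1].
x_proj = clip(-0.4) = 0.0
y_proj = clip(2.0523) = 1.0
Step 4: Evaluate f.
f(0.0, 1.0) = 4.0


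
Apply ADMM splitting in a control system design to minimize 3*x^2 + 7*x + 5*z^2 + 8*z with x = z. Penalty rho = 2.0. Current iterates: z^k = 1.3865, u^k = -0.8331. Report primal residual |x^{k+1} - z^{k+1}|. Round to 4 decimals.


ADMM iteration with rho = 2.0, z^k = 1.3865, u^k = -0.8331
Step 1: x-update.
Minimize 3*x^2 + 7*x + (2.0/2)*(x - 1.3865 - 0.8331)^2
FOC: (2*3 + 2.0)*x = -7 + 2.0*(1.3865 + 0.8331)
x^{k+1} = -0.3201
Step 2: z-update.
Minimize 5*z^2 + 8*z + (2.0/2)*(-0.3201 - z - 0.8331)^2
FOC: (2*5 + 2.0)*z = -8 + 2.0*(-0.3201 - 0.8331)
z^{k+1} = -0.8589
Step 3: u-update.
u^{k+1} = -0.8331 - 0.3201 + 0.8589 = -0.2943
Step 4: Primal residual = |-0.3201 + 0.8589| = 0.5388


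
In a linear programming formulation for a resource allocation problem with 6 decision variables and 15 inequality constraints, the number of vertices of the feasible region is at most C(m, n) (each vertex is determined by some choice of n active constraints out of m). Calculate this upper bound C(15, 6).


Each vertex corresponds to some choice of n active constraints out of m, so the number of vertices is at most C(m, n) = m! / (n!(m-n)!).
m = 15, n = 6
Numerator: 15 * 14 * 13 * 12 * 11 * 10
Denominator: 6! = 720
C(15, 6) = 5005


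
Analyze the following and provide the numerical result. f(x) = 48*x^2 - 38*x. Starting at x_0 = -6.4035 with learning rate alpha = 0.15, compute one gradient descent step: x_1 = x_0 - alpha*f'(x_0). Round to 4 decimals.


We compute the gradient at x_0 and apply the update.
f'(x) = 96*x - 38
f'(-6.4035) = 96*-6.4035 - 38 = -652.736
x_1 = -6.4035 - 0.15*-652.736 = 91.5069


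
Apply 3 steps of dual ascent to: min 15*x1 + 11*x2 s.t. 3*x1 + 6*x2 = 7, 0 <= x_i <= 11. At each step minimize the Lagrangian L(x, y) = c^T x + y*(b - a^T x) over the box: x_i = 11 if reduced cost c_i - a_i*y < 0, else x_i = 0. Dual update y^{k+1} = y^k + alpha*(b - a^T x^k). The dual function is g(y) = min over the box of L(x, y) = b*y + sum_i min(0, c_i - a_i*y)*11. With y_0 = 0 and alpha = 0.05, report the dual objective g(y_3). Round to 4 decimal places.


Dual ascent for LP: min 15*x1 + 11*x2, 3*x1 + 6*x2 = 7, 0 <= x_i <= 11
Step 1: y^k = 0.0, reduced costs: (15.0, 11.0)
  x^k = (0.0, 0.0), subgradient = b - a^T x = 7.0
  y^{k+1} = 0.0 + 0.05*7.0 = 0.35
Step 2: y^k = 0.35, reduced costs: (13.95, 8.9)
  x^k = (0.0, 0.0), subgradient = b - a^T x = 7.0
  y^{k+1} = 0.35 + 0.05*7.0 = 0.7
Step 3: y^k = 0.7, reduced costs: (12.9, 6.8)
  x^k = (0.0, 0.0), subgradient = b - a^T x = 7.0
  y^{k+1} = 0.7 + 0.05*7.0 = 1.05
Dual objective at y_3 = 1.05: reduced costs (11.85, 4.7), box minimizer x = (0.0, 0.0)
g(y_3) = b*y + (c1 - a1*y)*x1 + (c2 - a2*y)*x2 = 7*1.05 + 11.85*0.0 + 4.7*0.0 = 7.35 + 0.0 + 0.0 = 7.35


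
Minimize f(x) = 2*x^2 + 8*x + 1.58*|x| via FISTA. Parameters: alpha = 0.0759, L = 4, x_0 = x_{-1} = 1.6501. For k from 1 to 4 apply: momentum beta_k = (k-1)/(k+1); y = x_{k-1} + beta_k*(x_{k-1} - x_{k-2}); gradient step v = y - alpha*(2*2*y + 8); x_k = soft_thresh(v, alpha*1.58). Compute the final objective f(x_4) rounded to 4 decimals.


FISTA on f(x) = 2*x^2 + 8*x + 1.58*|x|
L = 4, alpha = 0.0759
Iteration 1: beta = 0.0, y = 1.6501 + 0.0*(1.6501 - 1.6501) = 1.6501
  grad(y) = 14.6004, v = y - alpha*grad = 0.5419
  prox(v) = soft_thresh(0.5419, 0.1199) = 0.422
Iteration 2: beta = 0.3333, y = 0.422 + 0.3333*(0.422 - 1.6501) = 0.0126
  grad(y) = 8.0506, v = y - alpha*grad = -0.5984
  prox(v) = soft_thresh(-0.5984, 0.1199) = -0.4785
Iteration 3: beta = 0.5, y = -0.4785 + 0.5*(-0.4785 - 0.422) = -0.9287
  grad(y) = 4.2851, v = y - alpha*grad = -1.254
  prox(v) = soft_thresh(-1.254, 0.1199) = -1.134
Iteration 4: beta = 0.6, y = -1.134 + 0.6*(-1.134 + 0.4785) = -1.5274
  grad(y) = 1.8905, v = y - alpha*grad = -1.6709
  prox(v) = soft_thresh(-1.6709, 0.1199) = -1.5509
f(x_4) = 2*(-1.5509)^2 + 8*(-1.5509) + 1.58*|-1.5509| = -5.1462


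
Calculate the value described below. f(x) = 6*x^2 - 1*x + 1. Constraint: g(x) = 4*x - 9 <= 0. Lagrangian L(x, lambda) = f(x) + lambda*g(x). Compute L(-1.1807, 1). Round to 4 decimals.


Step 1: Evaluate f(x).
f(-1.1807) = 6*(-1.1807)^2 - 1*(-1.1807) + 1 = 10.545
Step 2: Evaluate g(x).
g(-1.1807) = 4*-1.1807 - 9 = -13.7228
Step 3: Compute Lagrangian.
L = 10.545 + 1*-13.7228 = -3.1778


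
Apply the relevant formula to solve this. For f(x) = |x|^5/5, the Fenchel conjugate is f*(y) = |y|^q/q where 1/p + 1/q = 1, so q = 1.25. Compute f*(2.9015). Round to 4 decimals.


The conjugate exponent q satisfies 1/p + 1/q = 1.
p = 5, so q = 5/(5 - 1) = 1.25
|y|^q = 2.9015^1.25 = 3.7869
f*(2.9015) = 3.7869 / 1.25 = 3.0295


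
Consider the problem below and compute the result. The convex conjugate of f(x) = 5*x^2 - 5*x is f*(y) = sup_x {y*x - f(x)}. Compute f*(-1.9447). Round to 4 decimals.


f*(y) = sup_x {y*x - a*x^2 - b*x} = sup_x {(y-b)*x - a*x^2}
FOC: (y - b) - 2a*x = 0 => x* = (y - b)/(2a)
x* = (-1.9447 + 5)/(2*5) = 0.3055
f*(-1.9447) = (y-b)^2/(4a) = (-1.9447 + 5)^2/(4*5)
= 9.3349/20 = 0.4667


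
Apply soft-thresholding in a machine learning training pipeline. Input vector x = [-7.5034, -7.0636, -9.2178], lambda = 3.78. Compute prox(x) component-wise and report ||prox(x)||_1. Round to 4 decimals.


Soft-thresholding with lambda = 3.78:
prox(-7.5034) = sign(-7.5034)*max(|-7.5034| - 3.78, 0) = -3.7234
prox(-7.0636) = sign(-7.0636)*max(|-7.0636| - 3.78, 0) = -3.2836
prox(-9.2178) = sign(-9.2178)*max(|-9.2178| - 3.78, 0) = -5.4378
prox(x) = [-3.7234, -3.2836, -5.4378]
||prox(x)||_1 = 3.7234 + 3.2836 + 5.4378 = 12.4448


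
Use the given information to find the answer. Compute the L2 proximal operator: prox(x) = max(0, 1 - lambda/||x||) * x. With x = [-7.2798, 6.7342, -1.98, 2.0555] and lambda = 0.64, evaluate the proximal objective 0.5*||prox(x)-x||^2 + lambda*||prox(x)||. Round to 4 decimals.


Step 1: Compute ||x||.
||x|| = 10.3194
Step 2: Compute scaling factor.
scale = max(0, 1 - 0.64/10.3194) = 0.938
Step 3: prox(x) = [-6.8283, 6.3166, -1.8572, 1.928]
||prox(x)|| = 9.6794
Step 4: Proximal objective.
0.5*||prox-x||^2 = 0.2048
lambda*||prox|| = 6.1948
Total = 6.3996


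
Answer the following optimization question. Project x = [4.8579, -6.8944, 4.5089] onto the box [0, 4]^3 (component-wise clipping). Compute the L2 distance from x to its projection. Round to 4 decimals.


Project each component onto [0, 4].
clip(4.8579) = 4.0, clip(-6.8944) = 0.0, clip(4.5089) = 4.0
Projection = [4.0, 0.0, 4.0]
Squared diffs: [0.736, 47.5328, 0.259]
Distance = sqrt(48.5278) = 6.9662


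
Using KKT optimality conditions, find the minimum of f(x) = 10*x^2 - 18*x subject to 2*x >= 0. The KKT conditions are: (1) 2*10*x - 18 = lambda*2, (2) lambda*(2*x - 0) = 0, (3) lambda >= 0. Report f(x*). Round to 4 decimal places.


Step 1: Try lambda = 0 (constraint inactive).
Stationarity: 2*10*x - 18 = 0
x* = 18/(2*10) = 0.9
Check constraint: 2*0.9 = 1.8 >= 0 -- satisfied.
Step 2: Compute optimal value.
f(x*) = 10*0.9^2 - 18*0.9 = -8.1


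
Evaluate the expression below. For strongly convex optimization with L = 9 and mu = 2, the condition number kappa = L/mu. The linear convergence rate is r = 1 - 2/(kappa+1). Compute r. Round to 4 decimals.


Step 1: Compute the condition number.
kappa = L/mu = 9/2 = 4.5
Step 2: Compute the convergence rate.
r = 1 - 2/(kappa + 1) = 1 - 2*mu/(L + mu) = (L - mu)/(L + mu) = 7/11 = 0.6364


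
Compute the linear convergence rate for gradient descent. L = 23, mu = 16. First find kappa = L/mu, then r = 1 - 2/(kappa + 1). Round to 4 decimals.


Step 1: Compute the condition number.
kappa = L/mu = 23/16 = 1.4375
Step 2: Compute the convergence rate.
r = 1 - 2/(kappa + 1) = 1 - 2*mu/(L + mu) = (L - mu)/(L + mu) = 7/39 = 0.1795


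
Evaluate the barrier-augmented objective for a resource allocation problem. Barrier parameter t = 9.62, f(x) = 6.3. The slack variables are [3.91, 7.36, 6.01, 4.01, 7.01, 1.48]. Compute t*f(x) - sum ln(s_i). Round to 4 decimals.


Step 1: Compute log-barrier.
ln values: [1.3635, 1.9961, 1.7934, 1.3888, 1.9473, 0.392]
phi = -(1.3635 + 1.9961 + 1.7934 + 1.3888 + 1.9473 + 0.392) = -8.8812
Step 2: Compute augmented objective.
t*f(x) = 9.62*6.3 = 60.606
Total = 60.606 - 8.8812 = 51.7248


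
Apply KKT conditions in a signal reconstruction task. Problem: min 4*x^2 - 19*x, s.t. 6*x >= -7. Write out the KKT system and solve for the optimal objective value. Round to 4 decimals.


Step 1: Try lambda = 0 (constraint inactive).
Stationarity: 2*4*x - 19 = 0
x* = 19/(2*4) = 2.375
Check constraint: 6*2.375 = 14.25 >= -7 -- satisfied.
Step 2: Compute optimal value.
f(x*) = 4*2.375^2 - 19*2.375 = -22.5625


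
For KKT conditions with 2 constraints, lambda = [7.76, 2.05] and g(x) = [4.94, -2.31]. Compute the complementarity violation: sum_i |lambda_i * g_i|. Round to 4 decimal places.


KKT complementary slackness check:
lambda_1 * g_1 = 7.76 * 4.94 = 38.3344
lambda_2 * g_2 = 2.05 * -2.31 = -4.7355
Total violation = 38.3344 + 4.7355 = 43.0699


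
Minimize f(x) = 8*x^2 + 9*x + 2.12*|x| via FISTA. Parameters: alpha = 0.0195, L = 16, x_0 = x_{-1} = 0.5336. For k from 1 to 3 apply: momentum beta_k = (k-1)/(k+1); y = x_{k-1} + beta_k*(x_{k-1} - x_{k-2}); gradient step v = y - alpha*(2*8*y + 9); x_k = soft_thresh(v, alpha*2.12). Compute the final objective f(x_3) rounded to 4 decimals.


FISTA on f(x) = 8*x^2 + 9*x + 2.12*|x|
L = 16, alpha = 0.0195
Iteration 1: beta = 0.0, y = 0.5336 + 0.0*(0.5336 - 0.5336) = 0.5336
  grad(y) = 17.5376, v = y - alpha*grad = 0.1916
  prox(v) = soft_thresh(0.1916, 0.0413) = 0.1503
Iteration 2: beta = 0.3333, y = 0.1503 + 0.3333*(0.1503 - 0.5336) = 0.0225
  grad(y) = 9.36, v = y - alpha*grad = -0.16
  prox(v) = soft_thresh(-0.16, 0.0413) = -0.1187
Iteration 3: beta = 0.5, y = -0.1187 + 0.5*(-0.1187 - 0.1503) = -0.2532
  grad(y) = 4.9495, v = y - alpha*grad = -0.3497
  prox(v) = soft_thresh(-0.3497, 0.0413) = -0.3083
f(x_3) = 8*(-0.3083)^2 + 9*(-0.3083) + 2.12*|-0.3083| = -1.3608


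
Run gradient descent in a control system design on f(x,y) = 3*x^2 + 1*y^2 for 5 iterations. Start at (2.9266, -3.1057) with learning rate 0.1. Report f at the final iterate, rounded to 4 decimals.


Gradient descent on f(x,y) = 3*x^2 + 1*y^2.
Starting point: (2.9266, -3.1057), alpha = 0.1
Step 1: grad_x = 2*3*2.9266 = 17.5596, grad_y = 2*1*-3.1057 = -6.2114
  x_1 = 2.9266 - 0.1*17.5596 = 1.1706
  y_1 = -3.1057 - 0.1*-6.2114 = -2.4846
Step 2: grad_x = 2*3*1.1706 = 7.0238, grad_y = 2*1*-2.4846 = -4.9691
  x_2 = 1.1706 - 0.1*7.0238 = 0.4683
  y_2 = -2.4846 - 0.1*-4.9691 = -1.9876
Step 3: grad_x = 2*3*0.4683 = 2.8095, grad_y = 2*1*-1.9876 = -3.9753
  x_3 = 0.4683 - 0.1*2.8095 = 0.1873
  y_3 = -1.9876 - 0.1*-3.9753 = -1.5901
Step 4: grad_x = 2*3*0.1873 = 1.1238, grad_y = 2*1*-1.5901 = -3.1802
  x_4 = 0.1873 - 0.1*1.1238 = 0.0749
  y_4 = -1.5901 - 0.1*-3.1802 = -1.2721
Step 5: grad_x = 2*3*0.0749 = 0.4495, grad_y = 2*1*-1.2721 = -2.5442
  x_5 = 0.0749 - 0.1*0.4495 = 0.03
  y_5 = -1.2721 - 0.1*-2.5442 = -1.0177
f(0.03, -1.0177) = 3*0.03^2 + 1*(-1.0177)^2 = 1.0384


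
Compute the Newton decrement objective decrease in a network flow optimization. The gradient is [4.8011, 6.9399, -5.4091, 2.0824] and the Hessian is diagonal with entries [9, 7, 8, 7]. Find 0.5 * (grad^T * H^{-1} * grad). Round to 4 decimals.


Step 1: H is diagonal, so H^(-1) * g = [0.5335, 0.9914, -0.6761, 0.2975].
Step 2: g^T H^(-1) g = sum_i g_i^2 / H_ii
  = (4.8011)^2/9 + (6.9399)^2/7 + (-5.4091)^2/8 + (2.0824)^2/7
  = 2.5612 + 6.8803 + 3.6573 + 0.6195 = 13.7183
Step 3: Objective decrease = 0.5 * g^T H^(-1) g = 6.8591


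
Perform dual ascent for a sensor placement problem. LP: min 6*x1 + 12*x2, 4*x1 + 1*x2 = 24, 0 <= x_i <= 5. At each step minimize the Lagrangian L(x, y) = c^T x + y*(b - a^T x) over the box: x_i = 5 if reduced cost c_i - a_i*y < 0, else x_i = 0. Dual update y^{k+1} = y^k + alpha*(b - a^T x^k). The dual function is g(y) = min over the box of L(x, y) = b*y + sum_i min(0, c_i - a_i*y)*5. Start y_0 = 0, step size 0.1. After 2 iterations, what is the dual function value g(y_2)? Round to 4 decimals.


Dual ascent for LP: min 6*x1 + 12*x2, 4*x1 + 1*x2 = 24, 0 <= x_i <= 5
Step 1: y^k = 0.0, reduced costs: (6.0, 12.0)
  x^k = (0.0, 0.0), subgradient = b - a^T x = 24.0
  y^{k+1} = 0.0 + 0.1*24.0 = 2.4
Step 2: y^k = 2.4, reduced costs: (-3.6, 9.6)
  x^k = (5.0, 0.0), subgradient = b - a^T x = 4.0
  y^{k+1} = 2.4 + 0.1*4.0 = 2.8
Dual objective at y_2 = 2.8: reduced costs (-5.2, 9.2), box minimizer x = (5.0, 0.0)
g(y_2) = b*y + (c1 - a1*y)*x1 + (c2 - a2*y)*x2 = 24*2.8 + (-5.2)*5.0 + 9.2*0.0 = 67.2 - 26.0 + 0.0 = 41.2


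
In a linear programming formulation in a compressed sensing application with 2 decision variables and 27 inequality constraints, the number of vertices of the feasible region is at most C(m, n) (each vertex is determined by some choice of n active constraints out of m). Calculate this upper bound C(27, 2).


Each vertex corresponds to some choice of n active constraints out of m, so the number of vertices is at most C(m, n) = m! / (n!(m-n)!).
m = 27, n = 2
Numerator: 27 * 26
Denominator: 2! = 2
C(27, 2) = 351


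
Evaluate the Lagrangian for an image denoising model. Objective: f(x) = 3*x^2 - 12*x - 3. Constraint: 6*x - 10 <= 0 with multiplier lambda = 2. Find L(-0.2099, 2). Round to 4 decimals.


Step 1: Evaluate f(x).
f(-0.2099) = 3*(-0.2099)^2 - 12*(-0.2099) - 3 = -0.349
Step 2: Evaluate g(x).
g(-0.2099) = 6*-0.2099 - 10 = -11.2594
Step 3: Compute Lagrangian.
L = -0.349 + 2*-11.2594 = -22.8678


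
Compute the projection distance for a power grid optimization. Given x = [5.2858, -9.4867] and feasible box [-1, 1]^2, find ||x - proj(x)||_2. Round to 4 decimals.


Project each component onto [-1, 1].
clip(5.2858) = 1.0, clip(-9.4867) = -1.0
Projection = [1.0, -1.0]
Squared diffs: [18.3681, 72.0241]
Distance = sqrt(90.3922) = 9.5075


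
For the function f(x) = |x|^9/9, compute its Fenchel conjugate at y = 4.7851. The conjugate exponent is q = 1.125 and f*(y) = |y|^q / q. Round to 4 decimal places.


The conjugate exponent q satisfies 1/p + 1/q = 1.
p = 9, so q = 9/(9 - 1) = 1.125
|y|^q = 4.7851^1.125 = 5.8194
f*(4.7851) = 5.8194 / 1.125 = 5.1728


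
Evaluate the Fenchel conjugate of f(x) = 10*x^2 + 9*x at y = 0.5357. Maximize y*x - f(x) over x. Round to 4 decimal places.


f*(y) = sup_x {y*x - a*x^2 - b*x} = sup_x {(y-b)*x - a*x^2}
FOC: (y - b) - 2a*x = 0 => x* = (y - b)/(2a)
x* = (0.5357 - 9)/(2*10) = -0.4232
f*(0.5357) = (y-b)^2/(4a) = (0.5357 - 9)^2/(4*10)
= 71.6444/40 = 1.7911


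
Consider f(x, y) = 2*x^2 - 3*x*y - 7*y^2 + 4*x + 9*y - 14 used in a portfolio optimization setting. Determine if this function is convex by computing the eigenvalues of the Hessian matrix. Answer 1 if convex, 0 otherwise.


The Hessian of f(x,y) = 2*x^2 - 3*x*y - 7*y^2 + 4*x + 9*y - 14 is:
H = [[4, -3], [-3, -14]]
Trace = 4 - 14 = -10
Determinant = 4*-14 - (-3)^2 = -65
Discriminant = (-10)^2 - 4*-65 = 360.0
Eigenvalues: lambda_1 = -14.4868, lambda_2 = 4.4868
The function is not convex.

0


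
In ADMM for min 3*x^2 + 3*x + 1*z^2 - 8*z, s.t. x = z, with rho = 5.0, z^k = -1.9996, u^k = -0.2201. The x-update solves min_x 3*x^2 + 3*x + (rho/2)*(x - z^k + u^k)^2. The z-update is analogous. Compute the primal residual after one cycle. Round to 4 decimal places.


ADMM iteration with rho = 5.0, z^k = -1.9996, u^k = -0.2201
Step 1: x-update.
Minimize 3*x^2 + 3*x + (5.0/2)*(x + 1.9996 - 0.2201)^2
FOC: (2*3 + 5.0)*x = -3 + 5.0*(-1.9996 + 0.2201)
x^{k+1} = -1.0816
Step 2: z-update.
Minimize 1*z^2 - 8*z + (5.0/2)*(-1.0816 - z - 0.2201)^2
FOC: (2*1 + 5.0)*z = 8 + 5.0*(-1.0816 - 0.2201)
z^{k+1} = 0.2131
Step 3: u-update.
u^{k+1} = -0.2201 - 1.0816 - 0.2131 = -1.5148
Step 4: Primal residual = |-1.0816 - 0.2131| = 1.2947


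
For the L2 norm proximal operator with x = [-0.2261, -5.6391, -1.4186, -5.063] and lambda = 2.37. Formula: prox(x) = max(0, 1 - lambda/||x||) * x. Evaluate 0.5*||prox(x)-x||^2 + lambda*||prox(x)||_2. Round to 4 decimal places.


Step 1: Compute ||x||.
||x|| = 7.7134
Step 2: Compute scaling factor.
scale = max(0, 1 - 2.37/7.7134) = 0.6927
Step 3: prox(x) = [-0.1566, -3.9065, -0.9827, -3.5074]
||prox(x)|| = 5.3434
Step 4: Proximal objective.
0.5*||prox-x||^2 = 2.8085
lambda*||prox|| = 12.6639
Total = 15.4724


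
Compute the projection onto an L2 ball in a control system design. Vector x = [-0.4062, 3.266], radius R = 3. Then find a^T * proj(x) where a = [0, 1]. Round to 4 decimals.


Step 1: Compute ||x|| (intermediates to 6 decimals).
||x|| = sqrt((-0.4062)^2 + 3.266^2) = 3.291163
Step 2: Project.
Since ||x|| > R, scale = R/||x|| = 3/3.291163 = 0.911532, proj(x) = scale * x
proj(x) = [-0.370264, 2.977064]
Step 3: Dot product.
a^T * proj(x) = 0*(-0.370264) + 1*2.977064 = 2.9771


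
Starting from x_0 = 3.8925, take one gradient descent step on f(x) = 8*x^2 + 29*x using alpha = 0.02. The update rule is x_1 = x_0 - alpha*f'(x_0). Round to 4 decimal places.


We compute the gradient at x_0 and apply the update.
f'(x) = 16*x + 29
f'(3.8925) = 16*3.8925 + 29 = 91.28
x_1 = 3.8925 - 0.02*91.28 = 2.0669


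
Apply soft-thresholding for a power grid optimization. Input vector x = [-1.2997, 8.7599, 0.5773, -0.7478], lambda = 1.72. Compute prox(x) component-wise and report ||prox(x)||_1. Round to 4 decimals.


Soft-thresholding with lambda = 1.72:
prox(-1.2997) = sign(-1.2997)*max(|-1.2997| - 1.72, 0) = 0.0
prox(8.7599) = sign(8.7599)*max(|8.7599| - 1.72, 0) = 7.0399
prox(0.5773) = sign(0.5773)*max(|0.5773| - 1.72, 0) = 0.0
prox(-0.7478) = sign(-0.7478)*max(|-0.7478| - 1.72, 0) = 0.0
prox(x) = [0.0, 7.0399, 0.0, 0.0]
||prox(x)||_1 = 0.0 + 7.0399 + 0.0 + 0.0 = 7.0399


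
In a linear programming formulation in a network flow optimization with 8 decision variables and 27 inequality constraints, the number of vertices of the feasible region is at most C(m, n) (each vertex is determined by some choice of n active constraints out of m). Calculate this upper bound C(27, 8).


Each vertex corresponds to some choice of n active constraints out of m, so the number of vertices is at most C(m, n) = m! / (n!(m-n)!).
m = 27, n = 8
Numerator: 27 * 26 * 25 * 24 * 23 * 22 * 21 * 20
Denominator: 8! = 40320
C(27, 8) = 2220075


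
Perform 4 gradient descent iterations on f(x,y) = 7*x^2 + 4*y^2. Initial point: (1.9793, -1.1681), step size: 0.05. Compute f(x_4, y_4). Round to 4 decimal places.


Gradient descent on f(x,y) = 7*x^2 + 4*y^2.
Starting point: (1.9793, -1.1681), alpha = 0.05
Step 1: grad_x = 2*7*1.9793 = 27.7102, grad_y = 2*4*-1.1681 = -9.3448
  x_1 = 1.9793 - 0.05*27.7102 = 0.5938
  y_1 = -1.1681 - 0.05*-9.3448 = -0.7009
Step 2: grad_x = 2*7*0.5938 = 8.3131, grad_y = 2*4*-0.7009 = -5.6069
  x_2 = 0.5938 - 0.05*8.3131 = 0.1781
  y_2 = -0.7009 - 0.05*-5.6069 = -0.4205
Step 3: grad_x = 2*7*0.1781 = 2.4939, grad_y = 2*4*-0.4205 = -3.3641
  x_3 = 0.1781 - 0.05*2.4939 = 0.0534
  y_3 = -0.4205 - 0.05*-3.3641 = -0.2523
Step 4: grad_x = 2*7*0.0534 = 0.7482, grad_y = 2*4*-0.2523 = -2.0185
  x_4 = 0.0534 - 0.05*0.7482 = 0.016
  y_4 = -0.2523 - 0.05*-2.0185 = -0.1514
f(0.016, -0.1514) = 7*0.016^2 + 4*(-0.1514)^2 = 0.0935


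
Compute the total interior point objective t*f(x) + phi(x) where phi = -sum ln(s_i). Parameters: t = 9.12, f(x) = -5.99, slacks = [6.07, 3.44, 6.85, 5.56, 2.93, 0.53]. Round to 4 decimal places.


Step 1: Compute log-barrier.
ln values: [1.8034, 1.2355, 1.9242, 1.7156, 1.075, -0.6349]
phi = -(1.8034 + 1.2355 + 1.9242 + 1.7156 + 1.075 - 0.6349) = -7.1188
Step 2: Compute augmented objective.
t*f(x) = 9.12*-5.99 = -54.6288
Total = -54.6288 - 7.1188 = -61.7476


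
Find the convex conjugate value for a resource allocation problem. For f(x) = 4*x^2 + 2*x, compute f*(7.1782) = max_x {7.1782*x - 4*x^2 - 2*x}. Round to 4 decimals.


f*(y) = sup_x {y*x - a*x^2 - b*x} = sup_x {(y-b)*x - a*x^2}
FOC: (y - b) - 2a*x = 0 => x* = (y - b)/(2a)
x* = (7.1782 - 2)/(2*4) = 0.6473
f*(7.1782) = (y-b)^2/(4a) = (7.1782 - 2)^2/(4*4)
= 26.8138/16 = 1.6759


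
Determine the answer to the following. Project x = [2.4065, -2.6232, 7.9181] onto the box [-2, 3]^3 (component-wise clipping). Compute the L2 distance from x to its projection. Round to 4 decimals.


Project each component onto [-2, 3].
clip(2.4065) = 2.4065, clip(-2.6232) = -2.0, clip(7.9181) = 3.0
Projection = [2.4065, -2.0, 3.0]
Squared diffs: [0.0, 0.3884, 24.1877]
Distance = sqrt(24.5761) = 4.9574


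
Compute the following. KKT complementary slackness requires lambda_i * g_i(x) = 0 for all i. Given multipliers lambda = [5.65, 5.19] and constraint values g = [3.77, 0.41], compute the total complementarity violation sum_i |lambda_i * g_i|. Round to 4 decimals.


KKT complementary slackness check:
lambda_1 * g_1 = 5.65 * 3.77 = 21.3005
lambda_2 * g_2 = 5.19 * 0.41 = 2.1279
Total violation = 21.3005 + 2.1279 = 23.4284


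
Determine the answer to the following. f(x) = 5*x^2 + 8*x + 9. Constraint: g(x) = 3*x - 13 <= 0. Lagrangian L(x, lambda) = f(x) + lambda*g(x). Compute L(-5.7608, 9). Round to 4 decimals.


Step 1: Evaluate f(x).
f(-5.7608) = 5*(-5.7608)^2 + 8*(-5.7608) + 9 = 128.8477
Step 2: Evaluate g(x).
g(-5.7608) = 3*-5.7608 - 13 = -30.2824
Step 3: Compute Lagrangian.
L = 128.8477 + 9*-30.2824 = -143.6939


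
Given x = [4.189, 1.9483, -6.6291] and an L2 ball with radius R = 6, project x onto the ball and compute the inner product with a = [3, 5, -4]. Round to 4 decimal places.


Step 1: Compute ||x|| (intermediates to 6 decimals).
||x|| = sqrt(4.189^2 + 1.9483^2 + (-6.6291)^2) = 8.080134
Step 2: Project.
Since ||x|| > R, scale = R/||x|| = 6/8.080134 = 0.742562, proj(x) = scale * x
proj(x) = [3.110592, 1.446734, -4.922518]
Step 3: Dot product.
a^T * proj(x) = 3*3.110592 + 5*1.446734 - 4*(-4.922518) = 36.2555


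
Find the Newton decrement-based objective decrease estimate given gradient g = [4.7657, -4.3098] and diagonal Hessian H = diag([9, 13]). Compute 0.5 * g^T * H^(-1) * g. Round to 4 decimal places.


Step 1: H is diagonal, so H^(-1) * g = [0.5295, -0.3315].
Step 2: g^T H^(-1) g = sum_i g_i^2 / H_ii
  = (4.7657)^2/9 + (-4.3098)^2/13
  = 2.5235 + 1.4288 = 3.9523
Step 3: Objective decrease = 0.5 * g^T H^(-1) g = 1.9762


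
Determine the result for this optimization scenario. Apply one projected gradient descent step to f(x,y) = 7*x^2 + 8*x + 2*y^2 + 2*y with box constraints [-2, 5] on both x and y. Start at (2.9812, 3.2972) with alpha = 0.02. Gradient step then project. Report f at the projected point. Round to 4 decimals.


Step 1: Compute gradient at (2.9812, 3.2972).
grad_x = 2*7*2.9812 + 8 = 49.7368
grad_y = 2*2*3.2972 + 2 = 15.1888
Step 2: Gradient step.
x_raw = 2.9812 - 0.02*49.7368 = 1.9865
y_raw = 3.2972 - 0.02*15.1888 = 2.9934
Step 3: Project onto [-2, 5].
x_proj = clip(1.9865) = 1.9865
y_proj = clip(2.9934) = 2.9934
Step 4: Evaluate f.
f(1.9865, 2.9934) = 67.422


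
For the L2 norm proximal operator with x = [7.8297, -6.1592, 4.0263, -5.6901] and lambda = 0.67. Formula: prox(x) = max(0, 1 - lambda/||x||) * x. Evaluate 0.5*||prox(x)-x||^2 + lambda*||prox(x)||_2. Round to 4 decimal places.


Step 1: Compute ||x||.
||x|| = 12.1585
Step 2: Compute scaling factor.
scale = max(0, 1 - 0.67/12.1585) = 0.9449
Step 3: prox(x) = [7.3982, -5.8198, 3.8044, -5.3765]
||prox(x)|| = 11.4885
Step 4: Proximal objective.
0.5*||prox-x||^2 = 0.2245
lambda*||prox|| = 7.6973
Total = 7.9217


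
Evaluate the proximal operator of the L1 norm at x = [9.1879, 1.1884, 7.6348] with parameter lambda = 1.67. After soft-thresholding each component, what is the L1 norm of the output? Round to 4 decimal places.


Soft-thresholding with lambda = 1.67:
prox(9.1879) = sign(9.1879)*max(|9.1879| - 1.67, 0) = 7.5179
prox(1.1884) = sign(1.1884)*max(|1.1884| - 1.67, 0) = 0.0
prox(7.6348) = sign(7.6348)*max(|7.6348| - 1.67, 0) = 5.9648
prox(x) = [7.5179, 0.0, 5.9648]
||prox(x)||_1 = 7.5179 + 0.0 + 5.9648 = 13.4827


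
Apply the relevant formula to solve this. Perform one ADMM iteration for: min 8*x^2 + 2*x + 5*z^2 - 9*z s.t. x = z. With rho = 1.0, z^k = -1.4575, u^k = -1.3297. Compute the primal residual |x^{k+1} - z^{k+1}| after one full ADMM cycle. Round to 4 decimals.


ADMM iteration with rho = 1.0, z^k = -1.4575, u^k = -1.3297
Step 1: x-update.
Minimize 8*x^2 + 2*x + (1.0/2)*(x + 1.4575 - 1.3297)^2
FOC: (2*8 + 1.0)*x = -2 + 1.0*(-1.4575 + 1.3297)
x^{k+1} = -0.1252
Step 2: z-update.
Minimize 5*z^2 - 9*z + (1.0/2)*(-0.1252 - z - 1.3297)^2
FOC: (2*5 + 1.0)*z = 9 + 1.0*(-0.1252 - 1.3297)
z^{k+1} = 0.6859
Step 3: u-update.
u^{k+1} = -1.3297 - 0.1252 - 0.6859 = -2.1408
Step 4: Primal residual = |-0.1252 - 0.6859| = 0.8111


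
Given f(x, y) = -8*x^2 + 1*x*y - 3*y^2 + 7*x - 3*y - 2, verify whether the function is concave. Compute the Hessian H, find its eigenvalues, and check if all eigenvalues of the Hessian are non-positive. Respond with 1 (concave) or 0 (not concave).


The Hessian of f(x,y) = -8*x^2 + 1*x*y - 3*y^2 + 7*x - 3*y - 2 is:
H = [[-16, 1], [1, -6]]
Trace = -16 - 6 = -22
Determinant = -16*-6 - (1)^2 = 95
Discriminant = (-22)^2 - 4*95 = 104.0
Eigenvalues: lambda_1 = -16.099, lambda_2 = -5.901
The function is concave.

1


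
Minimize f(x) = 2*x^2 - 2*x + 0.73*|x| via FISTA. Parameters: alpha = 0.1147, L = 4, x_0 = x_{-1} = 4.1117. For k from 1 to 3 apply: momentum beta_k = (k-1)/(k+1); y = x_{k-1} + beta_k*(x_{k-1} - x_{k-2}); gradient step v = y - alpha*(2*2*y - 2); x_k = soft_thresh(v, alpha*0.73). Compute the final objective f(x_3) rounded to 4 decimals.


FISTA on f(x) = 2*x^2 - 2*x + 0.73*|x|
L = 4, alpha = 0.1147
Iteration 1: beta = 0.0, y = 4.1117 + 0.0*(4.1117 - 4.1117) = 4.1117
  grad(y) = 14.4468, v = y - alpha*grad = 2.4547
  prox(v) = soft_thresh(2.4547, 0.0837) = 2.3709
Iteration 2: beta = 0.3333, y = 2.3709 + 0.3333*(2.3709 - 4.1117) = 1.7907
  grad(y) = 5.1626, v = y - alpha*grad = 1.1985
  prox(v) = soft_thresh(1.1985, 0.0837) = 1.1148
Iteration 3: beta = 0.5, y = 1.1148 + 0.5*(1.1148 - 2.3709) = 0.4867
  grad(y) = -0.0532, v = y - alpha*grad = 0.4928
  prox(v) = soft_thresh(0.4928, 0.0837) = 0.4091
f(x_3) = 2*0.4091^2 - 2*0.4091 + 0.73*|0.4091| = -0.1848


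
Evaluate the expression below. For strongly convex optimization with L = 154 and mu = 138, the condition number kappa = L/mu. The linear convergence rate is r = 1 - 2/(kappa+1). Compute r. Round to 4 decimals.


Step 1: Compute the condition number.
kappa = L/mu = 154/138 = 1.1159
Step 2: Compute the convergence rate.
r = 1 - 2/(kappa + 1) = 1 - 2*mu/(L + mu) = (L - mu)/(L + mu) = 16/292 = 0.0548


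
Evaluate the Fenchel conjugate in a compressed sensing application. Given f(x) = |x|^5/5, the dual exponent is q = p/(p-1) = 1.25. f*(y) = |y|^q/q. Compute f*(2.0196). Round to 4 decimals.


The conjugate exponent q satisfies 1/p + 1/q = 1.
p = 5, so q = 5/(5 - 1) = 1.25
|y|^q = 2.0196^1.25 = 2.4076
f*(2.0196) = 2.4076 / 1.25 = 1.9261


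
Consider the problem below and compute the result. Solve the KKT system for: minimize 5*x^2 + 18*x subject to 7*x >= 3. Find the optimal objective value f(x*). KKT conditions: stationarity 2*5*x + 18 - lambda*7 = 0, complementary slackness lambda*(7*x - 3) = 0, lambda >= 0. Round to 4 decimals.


Step 1: Try lambda = 0 (constraint inactive).
x_unc = -18/(2*5) = -1.8
Check: 7*-1.8 = -12.6 < 3 -- violated!
Step 2: Constraint must be active: 7*x = 3
x* = 3/7 = 0.4286 (rounded; the exact value 3/7 is used below)
lambda = (2*5*(3/7) + 18)/7 = 3.1837
Step 3: Compute optimal value.
f(x*) = 5*(3/7)^2 + 18*(3/7) = 8.6327


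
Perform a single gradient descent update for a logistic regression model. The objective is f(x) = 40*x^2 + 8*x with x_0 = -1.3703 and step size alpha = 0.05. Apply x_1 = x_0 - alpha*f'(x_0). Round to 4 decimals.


We compute the gradient at x_0 and apply the update.
f'(x) = 80*x + 8
f'(-1.3703) = 80*-1.3703 + 8 = -101.624
x_1 = -1.3703 - 0.05*-101.624 = 3.7109


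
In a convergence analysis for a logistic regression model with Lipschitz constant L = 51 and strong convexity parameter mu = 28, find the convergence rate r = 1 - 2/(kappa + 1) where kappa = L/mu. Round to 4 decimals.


Step 1: Compute the condition number.
kappa = L/mu = 51/28 = 1.8214
Step 2: Compute the convergence rate.
r = 1 - 2/(kappa + 1) = 1 - 2*mu/(L + mu) = (L - mu)/(L + mu) = 23/79 = 0.2911


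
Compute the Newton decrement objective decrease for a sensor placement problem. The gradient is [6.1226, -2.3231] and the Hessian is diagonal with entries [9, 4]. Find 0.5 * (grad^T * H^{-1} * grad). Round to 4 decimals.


Step 1: H is diagonal, so H^(-1) * g = [0.6803, -0.5808].
Step 2: g^T H^(-1) g = sum_i g_i^2 / H_ii
  = (6.1226)^2/9 + (-2.3231)^2/4
  = 4.1651 + 1.3492 = 5.5143
Step 3: Objective decrease = 0.5 * g^T H^(-1) g = 2.7572


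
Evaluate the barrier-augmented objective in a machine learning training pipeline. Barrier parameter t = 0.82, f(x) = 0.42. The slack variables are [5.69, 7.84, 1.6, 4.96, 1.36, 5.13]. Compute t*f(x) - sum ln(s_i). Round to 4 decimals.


Step 1: Compute log-barrier.
ln values: [1.7387, 2.0592, 0.47, 1.6014, 0.3075, 1.6351]
phi = -(1.7387 + 2.0592 + 0.47 + 1.6014 + 0.3075 + 1.6351) = -7.8119
Step 2: Compute augmented objective.
t*f(x) = 0.82*0.42 = 0.3444
Total = 0.3444 - 7.8119 = -7.4675


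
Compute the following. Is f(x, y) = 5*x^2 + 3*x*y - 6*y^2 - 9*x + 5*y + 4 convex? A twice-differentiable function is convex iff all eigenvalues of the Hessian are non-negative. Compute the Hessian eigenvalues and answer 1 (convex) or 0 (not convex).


The Hessian of f(x,y) = 5*x^2 + 3*x*y - 6*y^2 - 9*x + 5*y + 4 is:
H = [[10, 3], [3, -12]]
Trace = 10 - 12 = -2
Determinant = 10*-12 - (3)^2 = -129
Discriminant = (-2)^2 - 4*-129 = 520.0
Eigenvalues: lambda_1 = -12.4018, lambda_2 = 10.4018
The function is not convex.

0


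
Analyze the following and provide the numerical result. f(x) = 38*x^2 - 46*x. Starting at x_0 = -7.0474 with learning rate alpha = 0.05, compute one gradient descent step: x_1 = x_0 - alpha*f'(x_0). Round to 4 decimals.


We compute the gradient at x_0 and apply the update.
f'(x) = 76*x - 46
f'(-7.0474) = 76*-7.0474 - 46 = -581.6024
x_1 = -7.0474 - 0.05*-581.6024 = 22.0327


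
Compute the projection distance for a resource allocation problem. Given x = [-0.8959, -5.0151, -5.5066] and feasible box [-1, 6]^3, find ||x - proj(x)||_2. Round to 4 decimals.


Project each component onto [-1, 6].
clip(-0.8959) = -0.8959, clip(-5.0151) = -1.0, clip(-5.5066) = -1.0
Projection = [-0.8959, -1.0, -1.0]
Squared diffs: [0.0, 16.121, 20.3094]
Distance = sqrt(36.4304) = 6.0358


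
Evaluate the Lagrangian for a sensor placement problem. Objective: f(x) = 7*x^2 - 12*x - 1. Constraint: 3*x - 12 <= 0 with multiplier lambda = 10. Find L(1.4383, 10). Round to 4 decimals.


Step 1: Evaluate f(x).
f(1.4383) = 7*1.4383^2 - 12*1.4383 - 1 = -3.7787
Step 2: Evaluate g(x).
g(1.4383) = 3*1.4383 - 12 = -7.6851
Step 3: Compute Lagrangian.
L = -3.7787 + 10*-7.6851 = -80.6297


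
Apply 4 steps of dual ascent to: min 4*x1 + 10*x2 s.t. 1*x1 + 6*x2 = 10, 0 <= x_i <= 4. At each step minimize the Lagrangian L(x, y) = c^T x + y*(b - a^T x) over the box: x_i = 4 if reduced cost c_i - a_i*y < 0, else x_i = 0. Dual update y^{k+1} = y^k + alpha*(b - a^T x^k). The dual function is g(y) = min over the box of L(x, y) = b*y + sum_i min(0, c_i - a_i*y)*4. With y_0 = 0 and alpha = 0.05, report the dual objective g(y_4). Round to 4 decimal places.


Dual ascent for LP: min 4*x1 + 10*x2, 1*x1 + 6*x2 = 10, 0 <= x_i <= 4
Step 1: y^k = 0.0, reduced costs: (4.0, 10.0)
  x^k = (0.0, 0.0), subgradient = b - a^T x = 10.0
  y^{k+1} = 0.0 + 0.05*10.0 = 0.5
Step 2: y^k = 0.5, reduced costs: (3.5, 7.0)
  x^k = (0.0, 0.0), subgradient = b - a^T x = 10.0
  y^{k+1} = 0.5 + 0.05*10.0 = 1.0
Step 3: y^k = 1.0, reduced costs: (3.0, 4.0)
  x^k = (0.0, 0.0), subgradient = b - a^T x = 10.0
  y^{k+1} = 1.0 + 0.05*10.0 = 1.5
Step 4: y^k = 1.5, reduced costs: (2.5, 1.0)
  x^k = (0.0, 0.0), subgradient = b - a^T x = 10.0
  y^{k+1} = 1.5 + 0.05*10.0 = 2.0
Dual objective at y_4 = 2.0: reduced costs (2.0, -2.0), box minimizer x = (0.0, 4.0)
g(y_4) = b*y + (c1 - a1*y)*x1 + (c2 - a2*y)*x2 = 10*2.0 + 2.0*0.0 + (-2.0)*4.0 = 20.0 + 0.0 - 8.0 = 12.0
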